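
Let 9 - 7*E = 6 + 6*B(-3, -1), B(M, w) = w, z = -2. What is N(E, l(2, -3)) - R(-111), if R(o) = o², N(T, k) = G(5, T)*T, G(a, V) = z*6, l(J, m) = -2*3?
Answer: -86355/7 ≈ -12336.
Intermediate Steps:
l(J, m) = -6
E = 9/7 (E = 9/7 - (6 + 6*(-1))/7 = 9/7 - (6 - 6)/7 = 9/7 - ⅐*0 = 9/7 + 0 = 9/7 ≈ 1.2857)
G(a, V) = -12 (G(a, V) = -2*6 = -12)
N(T, k) = -12*T
N(E, l(2, -3)) - R(-111) = -12*9/7 - 1*(-111)² = -108/7 - 1*12321 = -108/7 - 12321 = -86355/7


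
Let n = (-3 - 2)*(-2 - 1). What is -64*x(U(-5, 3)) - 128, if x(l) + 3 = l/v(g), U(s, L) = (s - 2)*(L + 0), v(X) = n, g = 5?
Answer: 768/5 ≈ 153.60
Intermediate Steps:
n = 15 (n = -5*(-3) = 15)
v(X) = 15
U(s, L) = L*(-2 + s) (U(s, L) = (-2 + s)*L = L*(-2 + s))
x(l) = -3 + l/15
-64*x(U(-5, 3)) - 128 = -64*(-3 + (3*(-2 - 5))/15) - 128 = -64*(-3 + (3*(-7))/15) - 128 = -64*(-3 + (1/15)*(-21)) - 128 = -64*(-3 - 7/5) - 128 = -64*(-22/5) - 128 = 1408/5 - 128 = 768/5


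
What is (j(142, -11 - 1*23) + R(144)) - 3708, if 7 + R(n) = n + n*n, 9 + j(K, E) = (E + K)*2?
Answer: 17372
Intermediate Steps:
j(K, E) = -9 + 2*E + 2*K (j(K, E) = -9 + (E + K)*2 = -9 + (2*E + 2*K) = -9 + 2*E + 2*K)
R(n) = -7 + n + n**2 (R(n) = -7 + (n + n*n) = -7 + (n + n**2) = -7 + n + n**2)
(j(142, -11 - 1*23) + R(144)) - 3708 = ((-9 + 2*(-11 - 1*23) + 2*142) + (-7 + 144 + 144**2)) - 3708 = ((-9 + 2*(-11 - 23) + 284) + (-7 + 144 + 20736)) - 3708 = ((-9 + 2*(-34) + 284) + 20873) - 3708 = ((-9 - 68 + 284) + 20873) - 3708 = (207 + 20873) - 3708 = 21080 - 3708 = 17372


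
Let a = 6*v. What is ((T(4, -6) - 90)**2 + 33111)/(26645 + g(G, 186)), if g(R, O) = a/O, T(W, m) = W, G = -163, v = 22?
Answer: 1255717/826017 ≈ 1.5202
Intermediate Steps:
a = 132 (a = 6*22 = 132)
g(R, O) = 132/O
((T(4, -6) - 90)**2 + 33111)/(26645 + g(G, 186)) = ((4 - 90)**2 + 33111)/(26645 + 132/186) = ((-86)**2 + 33111)/(26645 + 132*(1/186)) = (7396 + 33111)/(26645 + 22/31) = 40507/(826017/31) = 40507*(31/826017) = 1255717/826017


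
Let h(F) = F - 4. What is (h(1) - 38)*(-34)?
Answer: 1394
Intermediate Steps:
h(F) = -4 + F
(h(1) - 38)*(-34) = ((-4 + 1) - 38)*(-34) = (-3 - 38)*(-34) = -41*(-34) = 1394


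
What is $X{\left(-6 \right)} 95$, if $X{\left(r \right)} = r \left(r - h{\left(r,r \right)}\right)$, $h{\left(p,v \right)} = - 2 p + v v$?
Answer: $30780$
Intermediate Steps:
$h{\left(p,v \right)} = v^{2} - 2 p$ ($h{\left(p,v \right)} = - 2 p + v^{2} = v^{2} - 2 p$)
$X{\left(r \right)} = r \left(- r^{2} + 3 r\right)$ ($X{\left(r \right)} = r \left(r - \left(r^{2} - 2 r\right)\right) = r \left(- r^{2} + 3 r\right)$)
$X{\left(-6 \right)} 95 = \left(-6\right)^{2} \left(3 - -6\right) 95 = 36 \left(3 + 6\right) 95 = 36 \cdot 9 \cdot 95 = 324 \cdot 95 = 30780$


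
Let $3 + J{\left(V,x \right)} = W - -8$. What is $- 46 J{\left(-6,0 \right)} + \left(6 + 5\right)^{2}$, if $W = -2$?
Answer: $-17$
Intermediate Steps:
$J{\left(V,x \right)} = 3$ ($J{\left(V,x \right)} = -3 - -6 = -3 + \left(-2 + 8\right) = -3 + 6 = 3$)
$- 46 J{\left(-6,0 \right)} + \left(6 + 5\right)^{2} = \left(-46\right) 3 + \left(6 + 5\right)^{2} = -138 + 11^{2} = -138 + 121 = -17$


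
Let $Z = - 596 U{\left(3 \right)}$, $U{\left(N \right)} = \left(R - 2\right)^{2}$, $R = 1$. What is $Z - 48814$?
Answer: $-49410$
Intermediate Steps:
$U{\left(N \right)} = 1$ ($U{\left(N \right)} = \left(1 - 2\right)^{2} = \left(-1\right)^{2} = 1$)
$Z = -596$ ($Z = \left(-596\right) 1 = -596$)
$Z - 48814 = -596 - 48814 = -49410$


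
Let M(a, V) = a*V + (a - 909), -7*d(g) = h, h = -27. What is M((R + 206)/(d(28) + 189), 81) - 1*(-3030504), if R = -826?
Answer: 408959737/135 ≈ 3.0293e+6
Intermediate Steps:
d(g) = 27/7 (d(g) = -⅐*(-27) = 27/7)
M(a, V) = -909 + a + V*a (M(a, V) = V*a + (-909 + a) = -909 + a + V*a)
M((R + 206)/(d(28) + 189), 81) - 1*(-3030504) = (-909 + (-826 + 206)/(27/7 + 189) + 81*((-826 + 206)/(27/7 + 189))) - 1*(-3030504) = (-909 - 620/1350/7 + 81*(-620/1350/7)) + 3030504 = (-909 - 620*7/1350 + 81*(-620*7/1350)) + 3030504 = (-909 - 434/135 + 81*(-434/135)) + 3030504 = (-909 - 434/135 - 1302/5) + 3030504 = -158303/135 + 3030504 = 408959737/135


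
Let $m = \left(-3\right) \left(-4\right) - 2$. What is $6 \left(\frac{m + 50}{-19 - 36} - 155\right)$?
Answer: $- \frac{10302}{11} \approx -936.54$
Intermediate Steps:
$m = 10$ ($m = 12 - 2 = 10$)
$6 \left(\frac{m + 50}{-19 - 36} - 155\right) = 6 \left(\frac{10 + 50}{-19 - 36} - 155\right) = 6 \left(\frac{60}{-55} - 155\right) = 6 \left(60 \left(- \frac{1}{55}\right) - 155\right) = 6 \left(- \frac{12}{11} - 155\right) = 6 \left(- \frac{1717}{11}\right) = - \frac{10302}{11}$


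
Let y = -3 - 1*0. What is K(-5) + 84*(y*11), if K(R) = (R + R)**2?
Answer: -2672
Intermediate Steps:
y = -3 (y = -3 + 0 = -3)
K(R) = 4*R**2 (K(R) = (2*R)**2 = 4*R**2)
K(-5) + 84*(y*11) = 4*(-5)**2 + 84*(-3*11) = 4*25 + 84*(-33) = 100 - 2772 = -2672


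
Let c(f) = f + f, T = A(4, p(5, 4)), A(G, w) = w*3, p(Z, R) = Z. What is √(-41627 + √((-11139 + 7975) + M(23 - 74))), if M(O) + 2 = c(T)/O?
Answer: √(-12030203 + 34*I*√228786)/17 ≈ 0.1379 + 204.03*I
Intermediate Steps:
A(G, w) = 3*w
T = 15 (T = 3*5 = 15)
c(f) = 2*f
M(O) = -2 + 30/O (M(O) = -2 + (2*15)/O = -2 + 30/O)
√(-41627 + √((-11139 + 7975) + M(23 - 74))) = √(-41627 + √((-11139 + 7975) + (-2 + 30/(23 - 74)))) = √(-41627 + √(-3164 + (-2 + 30/(-51)))) = √(-41627 + √(-3164 + (-2 + 30*(-1/51)))) = √(-41627 + √(-3164 + (-2 - 10/17))) = √(-41627 + √(-3164 - 44/17)) = √(-41627 + √(-53832/17)) = √(-41627 + 2*I*√228786/17)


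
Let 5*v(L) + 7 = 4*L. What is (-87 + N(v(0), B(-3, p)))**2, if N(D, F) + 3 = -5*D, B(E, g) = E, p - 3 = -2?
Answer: 6889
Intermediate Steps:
p = 1 (p = 3 - 2 = 1)
v(L) = -7/5 + 4*L/5 (v(L) = -7/5 + (4*L)/5 = -7/5 + 4*L/5)
N(D, F) = -3 - 5*D
(-87 + N(v(0), B(-3, p)))**2 = (-87 + (-3 - 5*(-7/5 + (4/5)*0)))**2 = (-87 + (-3 - 5*(-7/5 + 0)))**2 = (-87 + (-3 - 5*(-7/5)))**2 = (-87 + (-3 + 7))**2 = (-87 + 4)**2 = (-83)**2 = 6889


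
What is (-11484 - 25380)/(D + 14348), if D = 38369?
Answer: -36864/52717 ≈ -0.69928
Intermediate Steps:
(-11484 - 25380)/(D + 14348) = (-11484 - 25380)/(38369 + 14348) = -36864/52717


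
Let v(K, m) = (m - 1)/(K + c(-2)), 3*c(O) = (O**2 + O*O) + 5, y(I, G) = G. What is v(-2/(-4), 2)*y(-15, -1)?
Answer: -6/29 ≈ -0.20690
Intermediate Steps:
c(O) = 5/3 + 2*O**2/3 (c(O) = ((O**2 + O*O) + 5)/3 = ((O**2 + O**2) + 5)/3 = (2*O**2 + 5)/3 = (5 + 2*O**2)/3 = 5/3 + 2*O**2/3)
v(K, m) = (-1 + m)/(13/3 + K) (v(K, m) = (m - 1)/(K + (5/3 + (2/3)*(-2)**2)) = (-1 + m)/(K + (5/3 + (2/3)*4)) = (-1 + m)/(K + (5/3 + 8/3)) = (-1 + m)/(K + 13/3) = (-1 + m)/(13/3 + K))
v(-2/(-4), 2)*y(-15, -1) = (3*(-1 + 2)/(13 + 3*(-2/(-4))))*(-1) = (3*1/(13 + 3*(-2*(-1/4))))*(-1) = (3*1/(13 + 3*(1/2)))*(-1) = (3*1/(13 + 3/2))*(-1) = (3*1/(29/2))*(-1) = (3*(2/29)*1)*(-1) = (6/29)*(-1) = -6/29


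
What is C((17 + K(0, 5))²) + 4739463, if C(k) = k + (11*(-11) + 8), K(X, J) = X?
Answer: 4739639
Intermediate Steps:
C(k) = -113 + k (C(k) = k + (-121 + 8) = k - 113 = -113 + k)
C((17 + K(0, 5))²) + 4739463 = (-113 + (17 + 0)²) + 4739463 = (-113 + 17²) + 4739463 = (-113 + 289) + 4739463 = 176 + 4739463 = 4739639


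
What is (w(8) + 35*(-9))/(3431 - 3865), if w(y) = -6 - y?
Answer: 47/62 ≈ 0.75806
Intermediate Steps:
(w(8) + 35*(-9))/(3431 - 3865) = ((-6 - 1*8) + 35*(-9))/(3431 - 3865) = ((-6 - 8) - 315)/(-434) = (-14 - 315)*(-1/434) = -329*(-1/434) = 47/62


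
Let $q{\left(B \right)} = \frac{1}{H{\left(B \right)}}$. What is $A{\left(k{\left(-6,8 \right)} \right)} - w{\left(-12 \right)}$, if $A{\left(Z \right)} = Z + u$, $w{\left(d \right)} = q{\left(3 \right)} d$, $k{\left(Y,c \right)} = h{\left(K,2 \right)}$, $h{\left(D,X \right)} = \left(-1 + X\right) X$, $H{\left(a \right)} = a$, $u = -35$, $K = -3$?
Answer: $-29$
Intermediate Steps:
$q{\left(B \right)} = \frac{1}{B}$
$h{\left(D,X \right)} = X \left(-1 + X\right)$
$k{\left(Y,c \right)} = 2$ ($k{\left(Y,c \right)} = 2 \left(-1 + 2\right) = 2 \cdot 1 = 2$)
$w{\left(d \right)} = \frac{d}{3}$
$A{\left(Z \right)} = -35 + Z$ ($A{\left(Z \right)} = Z - 35 = -35 + Z$)
$A{\left(k{\left(-6,8 \right)} \right)} - w{\left(-12 \right)} = \left(-35 + 2\right) - \frac{1}{3} \left(-12\right) = -33 - -4 = -33 + 4 = -29$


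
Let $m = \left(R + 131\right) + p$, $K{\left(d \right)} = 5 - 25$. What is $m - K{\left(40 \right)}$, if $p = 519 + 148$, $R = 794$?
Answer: $1612$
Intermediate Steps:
$K{\left(d \right)} = -20$ ($K{\left(d \right)} = 5 - 25 = -20$)
$p = 667$
$m = 1592$ ($m = \left(794 + 131\right) + 667 = 925 + 667 = 1592$)
$m - K{\left(40 \right)} = 1592 - -20 = 1592 + 20 = 1612$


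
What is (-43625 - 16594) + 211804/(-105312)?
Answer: -1585498783/26328 ≈ -60221.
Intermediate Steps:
(-43625 - 16594) + 211804/(-105312) = -60219 + 211804*(-1/105312) = -60219 - 52951/26328 = -1585498783/26328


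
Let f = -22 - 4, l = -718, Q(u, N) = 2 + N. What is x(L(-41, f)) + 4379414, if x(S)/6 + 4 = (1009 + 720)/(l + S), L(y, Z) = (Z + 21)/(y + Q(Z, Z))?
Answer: 13624237336/3111 ≈ 4.3794e+6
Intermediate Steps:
f = -26
L(y, Z) = (21 + Z)/(2 + Z + y) (L(y, Z) = (Z + 21)/(y + (2 + Z)) = (21 + Z)/(2 + Z + y))
x(S) = -24 + 10374/(-718 + S) (x(S) = -24 + 6*((1009 + 720)/(-718 + S)) = -24 + 6*(1729/(-718 + S)) = -24 + 10374/(-718 + S))
x(L(-41, f)) + 4379414 = 6*(4601 - 4*(21 - 26)/(2 - 26 - 41))/(-718 + (21 - 26)/(2 - 26 - 41)) + 4379414 = 6*(4601 - 4*(-5)/(-65))/(-718 - 5/(-65)) + 4379414 = 6*(4601 - (-4)*(-5)/65)/(-718 - 1/65*(-5)) + 4379414 = 6*(4601 - 4*1/13)/(-718 + 1/13) + 4379414 = 6*(4601 - 4/13)/(-9333/13) + 4379414 = 6*(-13/9333)*(59809/13) + 4379414 = -119618/3111 + 4379414 = 13624237336/3111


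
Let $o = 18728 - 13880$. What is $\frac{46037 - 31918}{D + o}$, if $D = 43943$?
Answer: $\frac{14119}{48791} \approx 0.28938$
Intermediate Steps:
$o = 4848$
$\frac{46037 - 31918}{D + o} = \frac{46037 - 31918}{43943 + 4848} = \frac{14119}{48791}$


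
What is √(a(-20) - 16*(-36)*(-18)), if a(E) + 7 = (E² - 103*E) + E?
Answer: 23*I*√15 ≈ 89.079*I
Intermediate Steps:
a(E) = -7 + E² - 102*E (a(E) = -7 + ((E² - 103*E) + E) = -7 + (E² - 102*E) = -7 + E² - 102*E)
√(a(-20) - 16*(-36)*(-18)) = √((-7 + (-20)² - 102*(-20)) - 16*(-36)*(-18)) = √((-7 + 400 + 2040) + 576*(-18)) = √(2433 - 10368) = √(-7935) = 23*I*√15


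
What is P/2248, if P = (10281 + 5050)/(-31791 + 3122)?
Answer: -15331/64447912 ≈ -0.00023788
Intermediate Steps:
P = -15331/28669 (P = 15331/(-28669) = 15331*(-1/28669) = -15331/28669 ≈ -0.53476)
P/2248 = -15331/28669/2248 = -15331/28669*1/2248 = -15331/64447912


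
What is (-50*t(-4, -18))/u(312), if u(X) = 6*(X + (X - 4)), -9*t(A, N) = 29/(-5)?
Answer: -29/3348 ≈ -0.0086619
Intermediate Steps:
t(A, N) = 29/45 (t(A, N) = -29/(9*(-5)) = -29*(-1)/(9*5) = -⅑*(-29/5) = 29/45)
u(X) = -24 + 12*X (u(X) = 6*(X + (-4 + X)) = 6*(-4 + 2*X) = -24 + 12*X)
(-50*t(-4, -18))/u(312) = (-50*29/45)/(-24 + 12*312) = -290/(9*(-24 + 3744)) = -290/9/3720 = -290/9*1/3720 = -29/3348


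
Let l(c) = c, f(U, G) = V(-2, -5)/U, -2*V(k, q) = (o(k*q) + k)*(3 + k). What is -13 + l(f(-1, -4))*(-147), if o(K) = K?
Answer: -601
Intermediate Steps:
V(k, q) = -(3 + k)*(k + k*q)/2 (V(k, q) = -(k*q + k)*(3 + k)/2 = -(k + k*q)*(3 + k)/2 = -(3 + k)*(k + k*q)/2)
f(U, G) = -4/U (f(U, G) = ((½)*(-2)*(-3 - 1*(-2) - 3*(-5) - 1*(-2)*(-5)))/U = ((½)*(-2)*(-3 + 2 + 15 - 10))/U = ((½)*(-2)*4)/U = -4/U)
-13 + l(f(-1, -4))*(-147) = -13 - 4/(-1)*(-147) = -13 - 4*(-1)*(-147) = -13 + 4*(-147) = -13 - 588 = -601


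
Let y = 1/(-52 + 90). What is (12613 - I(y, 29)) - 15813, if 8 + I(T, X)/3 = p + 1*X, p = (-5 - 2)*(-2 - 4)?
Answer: -3389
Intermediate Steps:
y = 1/38 ≈ 0.026316
p = 42 (p = -7*(-6) = 42)
I(T, X) = 102 + 3*X (I(T, X) = -24 + 3*(42 + 1*X) = -24 + 3*(42 + X) = -24 + (126 + 3*X) = 102 + 3*X)
(12613 - I(y, 29)) - 15813 = (12613 - (102 + 3*29)) - 15813 = (12613 - (102 + 87)) - 15813 = (12613 - 1*189) - 15813 = (12613 - 189) - 15813 = 12424 - 15813 = -3389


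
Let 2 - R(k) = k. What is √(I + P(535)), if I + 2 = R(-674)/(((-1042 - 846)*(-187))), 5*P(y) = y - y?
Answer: I*√3891537694/44132 ≈ 1.4135*I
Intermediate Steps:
P(y) = 0 (P(y) = (y - y)/5 = (⅕)*0 = 0)
R(k) = 2 - k
I = -176359/88264 (I = -2 + (2 - 1*(-674))/(((-1042 - 846)*(-187))) = -2 + (2 + 674)/((-1888*(-187))) = -2 + 676/353056 = -2 + 676*(1/353056) = -2 + 169/88264 = -176359/88264 ≈ -1.9981)
√(I + P(535)) = √(-176359/88264 + 0) = √(-176359/88264) = I*√3891537694/44132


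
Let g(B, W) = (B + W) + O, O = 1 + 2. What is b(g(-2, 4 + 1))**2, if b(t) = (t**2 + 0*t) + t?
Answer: 1764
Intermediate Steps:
O = 3
g(B, W) = 3 + B + W (g(B, W) = (B + W) + 3 = 3 + B + W)
b(t) = t + t**2 (b(t) = (t**2 + 0) + t = t**2 + t = t + t**2)
b(g(-2, 4 + 1))**2 = ((3 - 2 + (4 + 1))*(1 + (3 - 2 + (4 + 1))))**2 = ((3 - 2 + 5)*(1 + (3 - 2 + 5)))**2 = (6*(1 + 6))**2 = (6*7)**2 = 42**2 = 1764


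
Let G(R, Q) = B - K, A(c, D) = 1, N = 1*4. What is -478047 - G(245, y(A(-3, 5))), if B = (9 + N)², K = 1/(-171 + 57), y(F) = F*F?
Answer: -54516625/114 ≈ -4.7822e+5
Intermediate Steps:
N = 4
y(F) = F²
K = -1/114 (K = 1/(-114) = -1/114 ≈ -0.0087719)
B = 169 (B = (9 + 4)² = 13² = 169)
G(R, Q) = 19267/114 (G(R, Q) = 169 - 1*(-1/114) = 169 + 1/114 = 19267/114)
-478047 - G(245, y(A(-3, 5))) = -478047 - 1*19267/114 = -478047 - 19267/114 = -54516625/114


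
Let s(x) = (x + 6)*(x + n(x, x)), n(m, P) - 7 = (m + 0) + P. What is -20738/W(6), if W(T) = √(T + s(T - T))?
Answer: -10369*√3/6 ≈ -2993.3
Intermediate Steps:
n(m, P) = 7 + P + m (n(m, P) = 7 + ((m + 0) + P) = 7 + (m + P) = 7 + (P + m) = 7 + P + m)
s(x) = (6 + x)*(7 + 3*x) (s(x) = (x + 6)*(x + (7 + x + x)) = (6 + x)*(x + (7 + 2*x)) = (6 + x)*(7 + 3*x))
W(T) = √(42 + T) (W(T) = √(T + (42 + 3*(T - T)² + 25*(T - T))) = √(T + (42 + 3*0² + 25*0)) = √(T + (42 + 3*0 + 0)) = √(T + (42 + 0 + 0)) = √(T + 42) = √(42 + T))
-20738/W(6) = -20738/√(42 + 6) = -20738*√3/12 = -10369*√3/6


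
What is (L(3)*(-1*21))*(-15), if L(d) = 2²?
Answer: 1260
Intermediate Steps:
L(d) = 4
(L(3)*(-1*21))*(-15) = (4*(-1*21))*(-15) = (4*(-21))*(-15) = -84*(-15) = 1260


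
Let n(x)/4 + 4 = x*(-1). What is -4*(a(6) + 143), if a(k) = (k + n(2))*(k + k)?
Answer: 292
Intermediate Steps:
n(x) = -16 - 4*x (n(x) = -16 + 4*(x*(-1)) = -16 + 4*(-x) = -16 - 4*x)
a(k) = 2*k*(-24 + k) (a(k) = (k + (-16 - 4*2))*(k + k) = (k + (-16 - 8))*(2*k) = (k - 24)*(2*k) = (-24 + k)*(2*k) = 2*k*(-24 + k))
-4*(a(6) + 143) = -4*(2*6*(-24 + 6) + 143) = -4*(2*6*(-18) + 143) = -4*(-216 + 143) = -4*(-73) = 292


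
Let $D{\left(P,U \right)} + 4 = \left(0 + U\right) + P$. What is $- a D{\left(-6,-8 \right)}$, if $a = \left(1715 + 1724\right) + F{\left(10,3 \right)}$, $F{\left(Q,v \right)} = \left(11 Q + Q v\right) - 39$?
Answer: $63720$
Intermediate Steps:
$F{\left(Q,v \right)} = -39 + 11 Q + Q v$
$D{\left(P,U \right)} = -4 + P + U$ ($D{\left(P,U \right)} = -4 + \left(\left(0 + U\right) + P\right) = -4 + \left(U + P\right) = -4 + \left(P + U\right) = -4 + P + U$)
$a = 3540$ ($a = \left(1715 + 1724\right) + \left(-39 + 11 \cdot 10 + 10 \cdot 3\right) = 3439 + \left(-39 + 110 + 30\right) = 3439 + 101 = 3540$)
$- a D{\left(-6,-8 \right)} = \left(-1\right) 3540 \left(-4 - 6 - 8\right) = \left(-3540\right) \left(-18\right) = 63720$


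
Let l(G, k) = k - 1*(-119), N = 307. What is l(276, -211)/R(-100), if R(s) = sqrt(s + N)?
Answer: -4*sqrt(23)/3 ≈ -6.3944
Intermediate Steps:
l(G, k) = 119 + k (l(G, k) = k + 119 = 119 + k)
R(s) = sqrt(307 + s) (R(s) = sqrt(s + 307) = sqrt(307 + s))
l(276, -211)/R(-100) = (119 - 211)/(sqrt(307 - 100)) = -92*sqrt(23)/69 = -4*sqrt(23)/3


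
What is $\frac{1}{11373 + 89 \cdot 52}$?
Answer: $\frac{1}{16001} \approx 6.2496 \cdot 10^{-5}$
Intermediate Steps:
$\frac{1}{11373 + 89 \cdot 52} = \frac{1}{11373 + 4628} = \frac{1}{16001}$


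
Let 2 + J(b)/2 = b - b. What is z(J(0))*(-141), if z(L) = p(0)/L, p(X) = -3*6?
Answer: -1269/2 ≈ -634.50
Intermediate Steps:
J(b) = -4 (J(b) = -4 + 2*(b - b) = -4 + 2*0 = -4 + 0 = -4)
p(X) = -18
z(L) = -18/L
z(J(0))*(-141) = -18/(-4)*(-141) = -18*(-1/4)*(-141) = (9/2)*(-141) = -1269/2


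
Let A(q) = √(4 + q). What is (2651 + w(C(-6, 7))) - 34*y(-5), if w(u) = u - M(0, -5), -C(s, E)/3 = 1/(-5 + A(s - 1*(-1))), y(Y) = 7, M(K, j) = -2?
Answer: 62805/26 + 3*I/26 ≈ 2415.6 + 0.11538*I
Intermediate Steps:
C(s, E) = -3/(-5 + √(5 + s)) (C(s, E) = -3/(-5 + √(4 + (s - 1*(-1)))) = -3/(-5 + √(4 + (s + 1))) = -3/(-5 + √(4 + (1 + s))) = -3/(-5 + √(5 + s)))
w(u) = 2 + u (w(u) = u - 1*(-2) = u + 2 = 2 + u)
(2651 + w(C(-6, 7))) - 34*y(-5) = (2651 + (2 - 3/(-5 + √(5 - 6)))) - 34*7 = (2651 + (2 - 3/(-5 + √(-1)))) - 238 = (2651 + (2 - 3*(-5 - I)/26)) - 238 = (2653 - 3*(-5 - I)/26) - 238 = 2415 - 3*(-5 - I)/26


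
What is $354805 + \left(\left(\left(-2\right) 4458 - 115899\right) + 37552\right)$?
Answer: $267542$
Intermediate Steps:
$354805 + \left(\left(\left(-2\right) 4458 - 115899\right) + 37552\right) = 354805 + \left(\left(-8916 - 115899\right) + 37552\right) = 354805 + \left(-124815 + 37552\right) = 354805 - 87263 = 267542$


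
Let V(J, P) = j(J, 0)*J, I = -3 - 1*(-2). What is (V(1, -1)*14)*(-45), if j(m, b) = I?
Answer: 630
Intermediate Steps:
I = -1 (I = -3 + 2 = -1)
j(m, b) = -1
V(J, P) = -J
(V(1, -1)*14)*(-45) = (-1*1*14)*(-45) = -1*14*(-45) = -14*(-45) = 630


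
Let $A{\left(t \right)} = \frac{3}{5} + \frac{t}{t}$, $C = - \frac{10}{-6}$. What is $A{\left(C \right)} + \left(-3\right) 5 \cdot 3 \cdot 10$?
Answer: $- \frac{2242}{5} \approx -448.4$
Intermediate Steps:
$C = \frac{5}{3}$ ($C = \left(-10\right) \left(- \frac{1}{6}\right) = \frac{5}{3} \approx 1.6667$)
$A{\left(t \right)} = \frac{8}{5}$ ($A{\left(t \right)} = 3 \cdot \frac{1}{5} + 1 = \frac{3}{5} + 1 = \frac{8}{5}$)
$A{\left(C \right)} + \left(-3\right) 5 \cdot 3 \cdot 10 = \frac{8}{5} + \left(-3\right) 5 \cdot 3 \cdot 10 = \frac{8}{5} + \left(-15\right) 3 \cdot 10 = \frac{8}{5} - 450 = - \frac{2242}{5}$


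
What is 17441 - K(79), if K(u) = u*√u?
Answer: 17441 - 79*√79 ≈ 16739.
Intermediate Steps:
K(u) = u^(3/2)
17441 - K(79) = 17441 - 79^(3/2) = 17441 - 79*√79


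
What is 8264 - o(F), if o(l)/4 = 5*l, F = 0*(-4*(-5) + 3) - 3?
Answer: 8324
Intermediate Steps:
F = -3 (F = 0*(20 + 3) - 3 = 0*23 - 3 = 0 - 3 = -3)
o(l) = 20*l (o(l) = 4*(5*l) = 20*l)
8264 - o(F) = 8264 - 20*(-3) = 8264 - 1*(-60) = 8264 + 60 = 8324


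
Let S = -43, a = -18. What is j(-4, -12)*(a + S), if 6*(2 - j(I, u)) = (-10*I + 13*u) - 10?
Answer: -1403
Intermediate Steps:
j(I, u) = 11/3 - 13*u/6 + 5*I/3 (j(I, u) = 2 - ((-10*I + 13*u) - 10)/6 = 2 - (-10 - 10*I + 13*u)/6 = 2 + (5/3 - 13*u/6 + 5*I/3) = 11/3 - 13*u/6 + 5*I/3)
j(-4, -12)*(a + S) = (11/3 - 13/6*(-12) + (5/3)*(-4))*(-18 - 43) = (11/3 + 26 - 20/3)*(-61) = 23*(-61) = -1403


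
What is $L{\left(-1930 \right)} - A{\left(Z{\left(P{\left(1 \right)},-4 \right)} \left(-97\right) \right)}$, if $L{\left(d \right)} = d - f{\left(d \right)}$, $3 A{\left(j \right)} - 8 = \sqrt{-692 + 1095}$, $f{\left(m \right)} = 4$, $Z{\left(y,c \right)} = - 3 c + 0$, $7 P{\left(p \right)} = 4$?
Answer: $- \frac{5810}{3} - \frac{\sqrt{403}}{3} \approx -1943.4$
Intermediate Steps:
$P{\left(p \right)} = \frac{4}{7}$ ($P{\left(p \right)} = \frac{1}{7} \cdot 4 = \frac{4}{7}$)
$Z{\left(y,c \right)} = - 3 c$
$A{\left(j \right)} = \frac{8}{3} + \frac{\sqrt{403}}{3}$ ($A{\left(j \right)} = \frac{8}{3} + \frac{\sqrt{-692 + 1095}}{3} = \frac{8}{3} + \frac{\sqrt{403}}{3}$)
$L{\left(d \right)} = -4 + d$ ($L{\left(d \right)} = d - 4 = -4 + d$)
$L{\left(-1930 \right)} - A{\left(Z{\left(P{\left(1 \right)},-4 \right)} \left(-97\right) \right)} = \left(-4 - 1930\right) - \left(\frac{8}{3} + \frac{\sqrt{403}}{3}\right) = -1934 - \left(\frac{8}{3} + \frac{\sqrt{403}}{3}\right) = - \frac{5810}{3} - \frac{\sqrt{403}}{3}$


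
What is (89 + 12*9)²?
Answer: 38809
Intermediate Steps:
(89 + 12*9)² = (89 + 108)² = 197² = 38809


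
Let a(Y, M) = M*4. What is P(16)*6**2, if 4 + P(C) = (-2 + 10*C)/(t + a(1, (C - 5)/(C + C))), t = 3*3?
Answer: 33552/83 ≈ 404.24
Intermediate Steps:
t = 9
a(Y, M) = 4*M
P(C) = -4 + (-2 + 10*C)/(9 + 2*(-5 + C)/C) (P(C) = -4 + (-2 + 10*C)/(9 + 4*((C - 5)/(C + C))) = -4 + (-2 + 10*C)/(9 + 4*((-5 + C)/((2*C)))) = -4 + (-2 + 10*C)/(9 + 4*((-5 + C)*(1/(2*C)))) = -4 + (-2 + 10*C)/(9 + 4*((-5 + C)/(2*C))) = -4 + (-2 + 10*C)/(9 + 2*(-5 + C)/C))
P(16)*6**2 = (2*(20 - 23*16 + 5*16**2)/(-10 + 11*16))*6**2 = (2*(20 - 368 + 5*256)/(-10 + 176))*36 = (2*(20 - 368 + 1280)/166)*36 = (2*(1/166)*932)*36 = (932/83)*36 = 33552/83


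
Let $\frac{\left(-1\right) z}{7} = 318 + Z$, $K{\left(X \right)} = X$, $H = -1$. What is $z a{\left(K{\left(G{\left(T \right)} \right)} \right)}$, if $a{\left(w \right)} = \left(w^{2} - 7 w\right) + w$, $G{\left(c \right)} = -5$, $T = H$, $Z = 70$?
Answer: $-149380$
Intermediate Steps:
$T = -1$
$z = -2716$ ($z = - 7 \left(318 + 70\right) = \left(-7\right) 388 = -2716$)
$a{\left(w \right)} = w^{2} - 6 w$
$z a{\left(K{\left(G{\left(T \right)} \right)} \right)} = - 2716 \left(- 5 \left(-6 - 5\right)\right) = - 2716 \left(\left(-5\right) \left(-11\right)\right) = \left(-2716\right) 55 = -149380$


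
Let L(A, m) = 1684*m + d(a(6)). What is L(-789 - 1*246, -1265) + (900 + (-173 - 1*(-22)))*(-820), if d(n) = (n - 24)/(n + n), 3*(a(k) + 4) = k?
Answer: -5488867/2 ≈ -2.7444e+6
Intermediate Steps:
a(k) = -4 + k/3
d(n) = (-24 + n)/(2*n) (d(n) = (-24 + n)/((2*n)) = (-24 + n)*(1/(2*n)) = (-24 + n)/(2*n))
L(A, m) = 13/2 + 1684*m (L(A, m) = 1684*m + (-24 + (-4 + (⅓)*6))/(2*(-4 + (⅓)*6)) = 1684*m + (-24 + (-4 + 2))/(2*(-4 + 2)) = 1684*m + (½)*(-24 - 2)/(-2) = 1684*m + (½)*(-½)*(-26) = 1684*m + 13/2 = 13/2 + 1684*m)
L(-789 - 1*246, -1265) + (900 + (-173 - 1*(-22)))*(-820) = (13/2 + 1684*(-1265)) + (900 + (-173 - 1*(-22)))*(-820) = (13/2 - 2130260) + (900 + (-173 + 22))*(-820) = -4260507/2 + (900 - 151)*(-820) = -4260507/2 + 749*(-820) = -4260507/2 - 614180 = -5488867/2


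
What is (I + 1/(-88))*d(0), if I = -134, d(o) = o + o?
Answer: 0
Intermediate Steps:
d(o) = 2*o
(I + 1/(-88))*d(0) = (-134 + 1/(-88))*(2*0) = (-134 - 1/88)*0 = -11793/88*0 = 0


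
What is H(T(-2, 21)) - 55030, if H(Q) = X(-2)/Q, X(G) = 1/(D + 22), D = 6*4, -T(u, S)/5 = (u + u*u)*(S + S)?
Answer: -1063179601/19320 ≈ -55030.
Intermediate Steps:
T(u, S) = -10*S*(u + u²) (T(u, S) = -5*(u + u*u)*(S + S) = -5*(u + u²)*2*S = -10*S*(u + u²))
D = 24
X(G) = 1/46 (X(G) = 1/(24 + 22) = 1/46)
H(Q) = 1/(46*Q)
H(T(-2, 21)) - 55030 = 1/(46*((-10*21*(-2)*(1 - 2)))) - 55030 = 1/(46*((-10*21*(-2)*(-1)))) - 55030 = (1/46)/(-420) - 55030 = (1/46)*(-1/420) - 55030 = -1/19320 - 55030 = -1063179601/19320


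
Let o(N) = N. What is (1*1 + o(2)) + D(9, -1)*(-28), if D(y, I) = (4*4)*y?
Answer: -4029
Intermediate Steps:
D(y, I) = 16*y
(1*1 + o(2)) + D(9, -1)*(-28) = (1*1 + 2) + (16*9)*(-28) = (1 + 2) + 144*(-28) = 3 - 4032 = -4029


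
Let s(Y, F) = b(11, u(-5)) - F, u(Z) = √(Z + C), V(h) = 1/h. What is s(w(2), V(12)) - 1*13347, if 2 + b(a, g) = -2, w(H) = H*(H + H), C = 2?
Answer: -160213/12 ≈ -13351.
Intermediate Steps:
w(H) = 2*H² (w(H) = H*(2*H) = 2*H²)
u(Z) = √(2 + Z) (u(Z) = √(Z + 2) = √(2 + Z))
b(a, g) = -4 (b(a, g) = -2 - 2 = -4)
s(Y, F) = -4 - F
s(w(2), V(12)) - 1*13347 = (-4 - 1/12) - 1*13347 = (-4 - 1*1/12) - 13347 = (-4 - 1/12) - 13347 = -49/12 - 13347 = -160213/12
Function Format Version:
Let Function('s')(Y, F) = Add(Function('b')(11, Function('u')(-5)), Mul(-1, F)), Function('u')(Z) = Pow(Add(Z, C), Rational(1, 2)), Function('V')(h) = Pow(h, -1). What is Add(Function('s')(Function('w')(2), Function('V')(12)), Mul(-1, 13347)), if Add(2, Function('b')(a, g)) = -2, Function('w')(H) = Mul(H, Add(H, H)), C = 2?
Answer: Rational(-160213, 12) ≈ -13351.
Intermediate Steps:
Function('w')(H) = Mul(2, Pow(H, 2)) (Function('w')(H) = Mul(H, Mul(2, H)) = Mul(2, Pow(H, 2)))
Function('u')(Z) = Pow(Add(2, Z), Rational(1, 2)) (Function('u')(Z) = Pow(Add(Z, 2), Rational(1, 2)) = Pow(Add(2, Z), Rational(1, 2)))
Function('b')(a, g) = -4 (Function('b')(a, g) = Add(-2, -2) = -4)
Function('s')(Y, F) = Add(-4, Mul(-1, F))
Add(Function('s')(Function('w')(2), Function('V')(12)), Mul(-1, 13347)) = Add(Add(-4, Mul(-1, Pow(12, -1))), Mul(-1, 13347)) = Add(Add(-4, Mul(-1, Rational(1, 12))), -13347) = Add(Add(-4, Rational(-1, 12)), -13347) = Add(Rational(-49, 12), -13347) = Rational(-160213, 12)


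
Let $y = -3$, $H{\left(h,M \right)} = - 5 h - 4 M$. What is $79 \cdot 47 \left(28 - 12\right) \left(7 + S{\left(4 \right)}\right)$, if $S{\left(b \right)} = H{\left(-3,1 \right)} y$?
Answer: $-1544608$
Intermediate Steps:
$S{\left(b \right)} = -33$ ($S{\left(b \right)} = \left(\left(-5\right) \left(-3\right) - 4\right) \left(-3\right) = \left(15 - 4\right) \left(-3\right) = 11 \left(-3\right) = -33$)
$79 \cdot 47 \left(28 - 12\right) \left(7 + S{\left(4 \right)}\right) = 79 \cdot 47 \left(28 - 12\right) \left(7 - 33\right) = 3713 \left(28 - 12\right) \left(-26\right) = 3713 \cdot 16 \left(-26\right) = 3713 \left(-416\right) = -1544608$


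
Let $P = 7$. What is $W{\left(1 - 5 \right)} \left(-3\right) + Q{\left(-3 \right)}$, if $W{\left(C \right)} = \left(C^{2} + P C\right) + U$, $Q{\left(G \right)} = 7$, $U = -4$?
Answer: $55$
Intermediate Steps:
$W{\left(C \right)} = -4 + C^{2} + 7 C$ ($W{\left(C \right)} = \left(C^{2} + 7 C\right) - 4 = -4 + C^{2} + 7 C$)
$W{\left(1 - 5 \right)} \left(-3\right) + Q{\left(-3 \right)} = \left(-4 + \left(1 - 5\right)^{2} + 7 \left(1 - 5\right)\right) \left(-3\right) + 7 = \left(-4 + \left(-4\right)^{2} + 7 \left(-4\right)\right) \left(-3\right) + 7 = \left(-4 + 16 - 28\right) \left(-3\right) + 7 = \left(-16\right) \left(-3\right) + 7 = 48 + 7 = 55$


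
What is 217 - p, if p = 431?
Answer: -214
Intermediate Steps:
217 - p = 217 - 1*431 = 217 - 431 = -214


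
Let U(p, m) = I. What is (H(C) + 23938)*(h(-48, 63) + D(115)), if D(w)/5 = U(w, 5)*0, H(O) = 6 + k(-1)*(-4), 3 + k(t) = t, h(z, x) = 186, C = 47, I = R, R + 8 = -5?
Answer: 4456560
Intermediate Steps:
R = -13 (R = -8 - 5 = -13)
I = -13
U(p, m) = -13
k(t) = -3 + t
H(O) = 22 (H(O) = 6 + (-3 - 1)*(-4) = 6 - 4*(-4) = 6 + 16 = 22)
D(w) = 0 (D(w) = 5*(-13*0) = 5*0 = 0)
(H(C) + 23938)*(h(-48, 63) + D(115)) = (22 + 23938)*(186 + 0) = 23960*186 = 4456560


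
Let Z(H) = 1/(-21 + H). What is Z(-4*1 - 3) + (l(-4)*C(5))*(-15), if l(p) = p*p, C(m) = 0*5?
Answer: -1/28 ≈ -0.035714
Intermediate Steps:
C(m) = 0
l(p) = p**2
Z(-4*1 - 3) + (l(-4)*C(5))*(-15) = 1/(-21 + (-4*1 - 3)) + ((-4)**2*0)*(-15) = 1/(-21 + (-4 - 3)) + (16*0)*(-15) = 1/(-21 - 7) + 0*(-15) = 1/(-28) + 0 = -1/28 + 0 = -1/28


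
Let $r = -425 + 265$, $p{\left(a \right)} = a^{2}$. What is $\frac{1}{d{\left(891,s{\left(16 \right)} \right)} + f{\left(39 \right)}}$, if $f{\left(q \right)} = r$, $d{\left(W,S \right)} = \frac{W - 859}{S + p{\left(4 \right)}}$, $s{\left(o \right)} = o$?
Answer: $- \frac{1}{159} \approx -0.0062893$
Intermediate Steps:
$r = -160$
$d{\left(W,S \right)} = \frac{-859 + W}{16 + S}$ ($d{\left(W,S \right)} = \frac{W - 859}{S + 4^{2}} = \frac{-859 + W}{S + 16} = \frac{-859 + W}{16 + S}$)
$f{\left(q \right)} = -160$
$\frac{1}{d{\left(891,s{\left(16 \right)} \right)} + f{\left(39 \right)}} = \frac{1}{\frac{-859 + 891}{16 + 16} - 160} = \frac{1}{\frac{1}{32} \cdot 32 - 160} = \frac{1}{1 - 160} = \frac{1}{-159} = - \frac{1}{159}$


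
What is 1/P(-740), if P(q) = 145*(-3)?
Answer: -1/435 ≈ -0.0022989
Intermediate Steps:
P(q) = -435
1/P(-740) = 1/(-435) = -1/435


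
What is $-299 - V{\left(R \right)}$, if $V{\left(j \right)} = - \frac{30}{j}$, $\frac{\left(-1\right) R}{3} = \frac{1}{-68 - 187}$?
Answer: $2251$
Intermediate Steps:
$R = \frac{1}{85}$ ($R = - \frac{3}{-68 - 187} = - \frac{3}{-255} = \left(-3\right) \left(- \frac{1}{255}\right) = \frac{1}{85} \approx 0.011765$)
$-299 - V{\left(R \right)} = -299 - - 30 \frac{1}{\frac{1}{85}} = -299 - \left(-30\right) 85 = -299 - -2550 = -299 + 2550 = 2251$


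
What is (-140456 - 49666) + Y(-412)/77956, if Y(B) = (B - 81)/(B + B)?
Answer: -12212628120275/64235744 ≈ -1.9012e+5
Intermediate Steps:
Y(B) = (-81 + B)/(2*B) (Y(B) = (-81 + B)/((2*B)) = (-81 + B)*(1/(2*B)) = (-81 + B)/(2*B))
(-140456 - 49666) + Y(-412)/77956 = (-140456 - 49666) + ((½)*(-81 - 412)/(-412))/77956 = -190122 + ((½)*(-1/412)*(-493))*(1/77956) = -190122 + (493/824)*(1/77956) = -190122 + 493/64235744 = -12212628120275/64235744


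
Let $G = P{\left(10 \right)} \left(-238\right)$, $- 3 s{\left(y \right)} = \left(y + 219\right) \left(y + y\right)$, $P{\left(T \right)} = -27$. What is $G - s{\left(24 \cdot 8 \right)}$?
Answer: $59034$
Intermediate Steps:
$s{\left(y \right)} = - \frac{2 y \left(219 + y\right)}{3}$ ($s{\left(y \right)} = - \frac{\left(y + 219\right) \left(y + y\right)}{3} = - \frac{\left(219 + y\right) 2 y}{3} = - \frac{2 y \left(219 + y\right)}{3}$)
$G = 6426$ ($G = \left(-27\right) \left(-238\right) = 6426$)
$G - s{\left(24 \cdot 8 \right)} = 6426 - - \frac{2 \cdot 24 \cdot 8 \left(219 + 24 \cdot 8\right)}{3} = 6426 - \left(- \frac{2}{3}\right) 192 \left(219 + 192\right) = 6426 - \left(- \frac{2}{3}\right) 192 \cdot 411 = 6426 - -52608 = 6426 + 52608 = 59034$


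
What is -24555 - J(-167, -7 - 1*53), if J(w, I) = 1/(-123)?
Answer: -3020264/123 ≈ -24555.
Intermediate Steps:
J(w, I) = -1/123
-24555 - J(-167, -7 - 1*53) = -24555 - 1*(-1/123) = -24555 + 1/123 = -3020264/123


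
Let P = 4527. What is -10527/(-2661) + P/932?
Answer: 7285837/826684 ≈ 8.8133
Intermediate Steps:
-10527/(-2661) + P/932 = -10527/(-2661) + 4527/932 = -10527*(-1/2661) + 4527*(1/932) = 3509/887 + 4527/932 = 7285837/826684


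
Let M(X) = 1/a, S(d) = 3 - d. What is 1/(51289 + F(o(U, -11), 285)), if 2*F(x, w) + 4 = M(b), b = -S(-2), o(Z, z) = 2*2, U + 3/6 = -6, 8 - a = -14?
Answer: 44/2256629 ≈ 1.9498e-5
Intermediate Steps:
a = 22 (a = 8 - 1*(-14) = 8 + 14 = 22)
U = -13/2 (U = -½ - 6 = -13/2 ≈ -6.5000)
o(Z, z) = 4
b = -5 (b = -(3 - 1*(-2)) = -(3 + 2) = -1*5 = -5)
M(X) = 1/22
F(x, w) = -87/44 (F(x, w) = -2 + (½)*(1/22) = -2 + 1/44 = -87/44)
1/(51289 + F(o(U, -11), 285)) = 1/(51289 - 87/44) = 1/(2256629/44) = 44/2256629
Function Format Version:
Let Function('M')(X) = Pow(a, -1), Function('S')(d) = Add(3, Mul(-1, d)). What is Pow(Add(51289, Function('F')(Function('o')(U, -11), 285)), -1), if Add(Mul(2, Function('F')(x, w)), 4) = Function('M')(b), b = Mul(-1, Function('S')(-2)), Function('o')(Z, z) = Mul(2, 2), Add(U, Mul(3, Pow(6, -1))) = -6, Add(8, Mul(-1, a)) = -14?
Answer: Rational(44, 2256629) ≈ 1.9498e-5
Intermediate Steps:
a = 22 (a = Add(8, Mul(-1, -14)) = Add(8, 14) = 22)
U = Rational(-13, 2) (U = Add(Rational(-1, 2), -6) = Rational(-13, 2) ≈ -6.5000)
Function('o')(Z, z) = 4
b = -5 (b = Mul(-1, Add(3, Mul(-1, -2))) = Mul(-1, Add(3, 2)) = Mul(-1, 5) = -5)
Function('M')(X) = Rational(1, 22) (Function('M')(X) = Pow(22, -1) = Rational(1, 22))
Function('F')(x, w) = Rational(-87, 44) (Function('F')(x, w) = Add(-2, Mul(Rational(1, 2), Rational(1, 22))) = Add(-2, Rational(1, 44)) = Rational(-87, 44))
Pow(Add(51289, Function('F')(Function('o')(U, -11), 285)), -1) = Pow(Add(51289, Rational(-87, 44)), -1) = Pow(Rational(2256629, 44), -1) = Rational(44, 2256629)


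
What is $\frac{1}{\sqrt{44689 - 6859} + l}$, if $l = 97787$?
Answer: $\frac{97787}{9562259539} - \frac{\sqrt{37830}}{9562259539} \approx 1.0206 \cdot 10^{-5}$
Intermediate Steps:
$\frac{1}{\sqrt{44689 - 6859} + l} = \frac{1}{\sqrt{44689 - 6859} + 97787} = \frac{1}{\sqrt{37830} + 97787} = \frac{1}{97787 + \sqrt{37830}}$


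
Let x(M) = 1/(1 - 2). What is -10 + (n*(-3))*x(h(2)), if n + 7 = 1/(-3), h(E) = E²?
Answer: -32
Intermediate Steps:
n = -22/3 (n = -7 + 1/(-3) = -7 - ⅓ = -22/3 ≈ -7.3333)
x(M) = -1 (x(M) = 1/(-1) = -1)
-10 + (n*(-3))*x(h(2)) = -10 - 22/3*(-3)*(-1) = -10 + 22*(-1) = -10 - 22 = -32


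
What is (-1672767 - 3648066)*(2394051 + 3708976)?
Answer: -32473187461491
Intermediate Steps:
(-1672767 - 3648066)*(2394051 + 3708976) = -5320833*6103027 = -32473187461491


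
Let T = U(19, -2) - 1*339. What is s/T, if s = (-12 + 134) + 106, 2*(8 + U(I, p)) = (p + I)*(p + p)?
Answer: -76/127 ≈ -0.59842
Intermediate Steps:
U(I, p) = -8 + p*(I + p) (U(I, p) = -8 + ((p + I)*(p + p))/2 = -8 + ((I + p)*(2*p))/2 = -8 + (2*p*(I + p))/2 = -8 + p*(I + p))
s = 228 (s = 122 + 106 = 228)
T = -381 (T = (-8 + (-2)² + 19*(-2)) - 1*339 = (-8 + 4 - 38) - 339 = -42 - 339 = -381)
s/T = 228/(-381) = 228*(-1/381) = -76/127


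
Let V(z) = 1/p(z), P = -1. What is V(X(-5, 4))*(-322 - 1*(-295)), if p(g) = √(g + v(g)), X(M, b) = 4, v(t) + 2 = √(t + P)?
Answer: -27/√(2 + √3) ≈ -13.976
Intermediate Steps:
v(t) = -2 + √(-1 + t) (v(t) = -2 + √(t - 1) = -2 + √(-1 + t))
p(g) = √(-2 + g + √(-1 + g)) (p(g) = √(g + (-2 + √(-1 + g))) = √(-2 + g + √(-1 + g)))
V(z) = (-2 + z + √(-1 + z))^(-½) (V(z) = 1/(√(-2 + z + √(-1 + z))) = (-2 + z + √(-1 + z))^(-½))
V(X(-5, 4))*(-322 - 1*(-295)) = (-322 - 1*(-295))/√(-2 + 4 + √(-1 + 4)) = (-322 + 295)/√(-2 + 4 + √3) = -27/√(2 + √3)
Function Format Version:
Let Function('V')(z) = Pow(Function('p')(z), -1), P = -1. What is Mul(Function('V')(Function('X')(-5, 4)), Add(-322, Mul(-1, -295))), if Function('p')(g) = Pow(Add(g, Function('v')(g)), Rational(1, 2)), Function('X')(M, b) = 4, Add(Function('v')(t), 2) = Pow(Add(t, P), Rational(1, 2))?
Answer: Mul(-27, Pow(Add(2, Pow(3, Rational(1, 2))), Rational(-1, 2))) ≈ -13.976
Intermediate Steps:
Function('v')(t) = Add(-2, Pow(Add(-1, t), Rational(1, 2))) (Function('v')(t) = Add(-2, Pow(Add(t, -1), Rational(1, 2))) = Add(-2, Pow(Add(-1, t), Rational(1, 2))))
Function('p')(g) = Pow(Add(-2, g, Pow(Add(-1, g), Rational(1, 2))), Rational(1, 2)) (Function('p')(g) = Pow(Add(g, Add(-2, Pow(Add(-1, g), Rational(1, 2)))), Rational(1, 2)) = Pow(Add(-2, g, Pow(Add(-1, g), Rational(1, 2))), Rational(1, 2)))
Function('V')(z) = Pow(Add(-2, z, Pow(Add(-1, z), Rational(1, 2))), Rational(-1, 2)) (Function('V')(z) = Pow(Pow(Add(-2, z, Pow(Add(-1, z), Rational(1, 2))), Rational(1, 2)), -1) = Pow(Add(-2, z, Pow(Add(-1, z), Rational(1, 2))), Rational(-1, 2)))
Mul(Function('V')(Function('X')(-5, 4)), Add(-322, Mul(-1, -295))) = Mul(Pow(Add(-2, 4, Pow(Add(-1, 4), Rational(1, 2))), Rational(-1, 2)), Add(-322, Mul(-1, -295))) = Mul(Pow(Add(-2, 4, Pow(3, Rational(1, 2))), Rational(-1, 2)), Add(-322, 295)) = Mul(Pow(Add(2, Pow(3, Rational(1, 2))), Rational(-1, 2)), -27) = Mul(-27, Pow(Add(2, Pow(3, Rational(1, 2))), Rational(-1, 2)))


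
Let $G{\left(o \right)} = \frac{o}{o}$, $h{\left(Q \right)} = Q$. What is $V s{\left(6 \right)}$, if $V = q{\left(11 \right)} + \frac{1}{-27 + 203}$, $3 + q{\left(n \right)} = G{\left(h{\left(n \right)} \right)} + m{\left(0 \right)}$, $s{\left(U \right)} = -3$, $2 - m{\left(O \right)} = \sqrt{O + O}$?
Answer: $- \frac{3}{176} \approx -0.017045$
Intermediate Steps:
$m{\left(O \right)} = 2 - \sqrt{2} \sqrt{O}$ ($m{\left(O \right)} = 2 - \sqrt{O + O} = 2 - \sqrt{2 O} = 2 - \sqrt{2} \sqrt{O}$)
$G{\left(o \right)} = 1$
$q{\left(n \right)} = 0$ ($q{\left(n \right)} = -3 + \left(1 + \left(2 - \sqrt{2} \sqrt{0}\right)\right) = -3 + \left(1 + \left(2 - \sqrt{2} \cdot 0\right)\right) = -3 + \left(1 + \left(2 + 0\right)\right) = -3 + \left(1 + 2\right) = -3 + 3 = 0$)
$V = \frac{1}{176}$ ($V = 0 + \frac{1}{-27 + 203} = 0 + \frac{1}{176} = \frac{1}{176} \approx 0.0056818$)
$V s{\left(6 \right)} = \frac{1}{176} \left(-3\right) = - \frac{3}{176}$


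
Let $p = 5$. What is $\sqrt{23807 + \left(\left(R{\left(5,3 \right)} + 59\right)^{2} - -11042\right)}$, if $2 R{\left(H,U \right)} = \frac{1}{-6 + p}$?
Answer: $\frac{\sqrt{153085}}{2} \approx 195.63$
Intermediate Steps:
$R{\left(H,U \right)} = - \frac{1}{2}$ ($R{\left(H,U \right)} = \frac{1}{2 \left(-6 + 5\right)} = \frac{1}{2 \left(-1\right)} = \frac{1}{2} \left(-1\right) = - \frac{1}{2}$)
$\sqrt{23807 + \left(\left(R{\left(5,3 \right)} + 59\right)^{2} - -11042\right)} = \sqrt{23807 + \left(\left(- \frac{1}{2} + 59\right)^{2} - -11042\right)} = \sqrt{23807 + \left(\left(\frac{117}{2}\right)^{2} + 11042\right)} = \sqrt{23807 + \left(\frac{13689}{4} + 11042\right)} = \sqrt{23807 + \frac{57857}{4}} = \sqrt{\frac{153085}{4}} = \frac{\sqrt{153085}}{2}$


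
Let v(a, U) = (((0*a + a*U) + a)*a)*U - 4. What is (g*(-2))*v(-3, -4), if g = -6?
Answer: 1248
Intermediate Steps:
v(a, U) = -4 + U*a*(a + U*a) (v(a, U) = (((0 + U*a) + a)*a)*U - 4 = ((U*a + a)*a)*U - 4 = ((a + U*a)*a)*U - 4 = (a*(a + U*a))*U - 4 = U*a*(a + U*a) - 4 = -4 + U*a*(a + U*a))
(g*(-2))*v(-3, -4) = (-6*(-2))*(-4 - 4*(-3)² + (-4)²*(-3)²) = 12*(-4 - 4*9 + 16*9) = 12*(-4 - 36 + 144) = 12*104 = 1248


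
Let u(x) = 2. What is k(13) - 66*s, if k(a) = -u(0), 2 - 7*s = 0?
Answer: -146/7 ≈ -20.857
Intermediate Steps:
s = 2/7 (s = 2/7 - ⅐*0 = 2/7 + 0 = 2/7 ≈ 0.28571)
k(a) = -2 (k(a) = -1*2 = -2)
k(13) - 66*s = -2 - 66*2/7 = -2 - 132/7 = -146/7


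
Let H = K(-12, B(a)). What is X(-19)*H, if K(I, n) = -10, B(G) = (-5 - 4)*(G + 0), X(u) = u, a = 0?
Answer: 190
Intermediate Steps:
B(G) = -9*G
H = -10
X(-19)*H = -19*(-10) = 190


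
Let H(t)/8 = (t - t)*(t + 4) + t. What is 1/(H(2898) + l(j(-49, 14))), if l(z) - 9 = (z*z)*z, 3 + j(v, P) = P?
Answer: 1/24524 ≈ 4.0776e-5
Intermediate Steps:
j(v, P) = -3 + P
l(z) = 9 + z³ (l(z) = 9 + (z*z)*z = 9 + z²*z = 9 + z³)
H(t) = 8*t (H(t) = 8*((t - t)*(t + 4) + t) = 8*(0*(4 + t) + t) = 8*(0 + t) = 8*t)
1/(H(2898) + l(j(-49, 14))) = 1/(8*2898 + (9 + (-3 + 14)³)) = 1/(23184 + (9 + 11³)) = 1/(23184 + (9 + 1331)) = 1/(23184 + 1340) = 1/24524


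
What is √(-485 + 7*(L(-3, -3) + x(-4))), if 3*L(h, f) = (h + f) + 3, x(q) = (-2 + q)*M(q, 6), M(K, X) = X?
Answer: 2*I*√186 ≈ 27.276*I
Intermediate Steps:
x(q) = -12 + 6*q (x(q) = (-2 + q)*6 = -12 + 6*q)
L(h, f) = 1 + f/3 + h/3 (L(h, f) = ((h + f) + 3)/3 = ((f + h) + 3)/3 = (3 + f + h)/3 = 1 + f/3 + h/3)
√(-485 + 7*(L(-3, -3) + x(-4))) = √(-485 + 7*((1 + (⅓)*(-3) + (⅓)*(-3)) + (-12 + 6*(-4)))) = √(-485 + 7*((1 - 1 - 1) + (-12 - 24))) = √(-485 + 7*(-1 - 36)) = √(-485 + 7*(-37)) = √(-485 - 259) = √(-744) = 2*I*√186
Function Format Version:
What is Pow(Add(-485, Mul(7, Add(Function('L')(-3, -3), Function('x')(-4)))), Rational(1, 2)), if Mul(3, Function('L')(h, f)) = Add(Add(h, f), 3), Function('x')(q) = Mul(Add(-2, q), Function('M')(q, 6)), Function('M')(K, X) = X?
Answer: Mul(2, I, Pow(186, Rational(1, 2))) ≈ Mul(27.276, I)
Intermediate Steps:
Function('x')(q) = Add(-12, Mul(6, q)) (Function('x')(q) = Mul(Add(-2, q), 6) = Add(-12, Mul(6, q)))
Function('L')(h, f) = Add(1, Mul(Rational(1, 3), f), Mul(Rational(1, 3), h)) (Function('L')(h, f) = Mul(Rational(1, 3), Add(Add(h, f), 3)) = Mul(Rational(1, 3), Add(Add(f, h), 3)) = Mul(Rational(1, 3), Add(3, f, h)) = Add(1, Mul(Rational(1, 3), f), Mul(Rational(1, 3), h)))
Pow(Add(-485, Mul(7, Add(Function('L')(-3, -3), Function('x')(-4)))), Rational(1, 2)) = Pow(Add(-485, Mul(7, Add(Add(1, Mul(Rational(1, 3), -3), Mul(Rational(1, 3), -3)), Add(-12, Mul(6, -4))))), Rational(1, 2)) = Pow(Add(-485, Mul(7, Add(Add(1, -1, -1), Add(-12, -24)))), Rational(1, 2)) = Pow(Add(-485, Mul(7, Add(-1, -36))), Rational(1, 2)) = Pow(Add(-485, Mul(7, -37)), Rational(1, 2)) = Pow(Add(-485, -259), Rational(1, 2)) = Pow(-744, Rational(1, 2)) = Mul(2, I, Pow(186, Rational(1, 2)))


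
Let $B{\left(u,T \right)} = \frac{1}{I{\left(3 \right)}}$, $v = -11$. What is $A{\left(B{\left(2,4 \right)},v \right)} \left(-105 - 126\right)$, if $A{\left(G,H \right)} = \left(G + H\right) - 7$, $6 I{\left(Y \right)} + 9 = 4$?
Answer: $\frac{22176}{5} \approx 4435.2$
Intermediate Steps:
$I{\left(Y \right)} = - \frac{5}{6}$ ($I{\left(Y \right)} = - \frac{3}{2} + \frac{1}{6} \cdot 4 = - \frac{3}{2} + \frac{2}{3} = - \frac{5}{6}$)
$B{\left(u,T \right)} = - \frac{6}{5}$ ($B{\left(u,T \right)} = \frac{1}{- \frac{5}{6}} = - \frac{6}{5}$)
$A{\left(G,H \right)} = -7 + G + H$
$A{\left(B{\left(2,4 \right)},v \right)} \left(-105 - 126\right) = \left(-7 - \frac{6}{5} - 11\right) \left(-105 - 126\right) = \left(- \frac{96}{5}\right) \left(-231\right) = \frac{22176}{5}$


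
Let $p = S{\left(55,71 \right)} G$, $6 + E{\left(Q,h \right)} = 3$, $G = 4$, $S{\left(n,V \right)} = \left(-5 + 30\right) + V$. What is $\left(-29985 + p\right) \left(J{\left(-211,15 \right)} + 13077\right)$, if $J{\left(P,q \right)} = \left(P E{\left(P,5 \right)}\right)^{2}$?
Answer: $-12247887366$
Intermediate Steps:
$S{\left(n,V \right)} = 25 + V$
$E{\left(Q,h \right)} = -3$ ($E{\left(Q,h \right)} = -6 + 3 = -3$)
$J{\left(P,q \right)} = 9 P^{2}$ ($J{\left(P,q \right)} = \left(P \left(-3\right)\right)^{2} = \left(- 3 P\right)^{2} = 9 P^{2}$)
$p = 384$ ($p = \left(25 + 71\right) 4 = 96 \cdot 4 = 384$)
$\left(-29985 + p\right) \left(J{\left(-211,15 \right)} + 13077\right) = \left(-29985 + 384\right) \left(9 \left(-211\right)^{2} + 13077\right) = - 29601 \left(9 \cdot 44521 + 13077\right) = - 29601 \left(400689 + 13077\right) = \left(-29601\right) 413766 = -12247887366$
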